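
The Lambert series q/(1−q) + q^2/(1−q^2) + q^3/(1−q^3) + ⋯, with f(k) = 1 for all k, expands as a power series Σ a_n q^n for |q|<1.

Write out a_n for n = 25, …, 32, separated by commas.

[q^25] f(1)=1,f(5)=1,f(25)=1 ⇒ 3
q^26  k|26↦f(k): 26:1 13:1 2:1 1:1  a_26=4
n=27: 27·1 9·3 3·9 1·27  f→[1+1+1+1]=4
n=28: 28·1 14·2 7·4 4·7 2·14 1·28  f→[1+1+1+1+1+1]=6
q^29  k|29↦f(k): 29:1 1:1  a_29=2
n=30: 1·30 2·15 3·10 5·6 6·5 10·3 15·2 30·1  f→[1+1+1+1+1+1+1+1]=8
[q^31] f(1)=1,f(31)=1 ⇒ 2
q^32  k|32↦f(k): 32:1 16:1 8:1 4:1 2:1 1:1  a_32=6

3, 4, 4, 6, 2, 8, 2, 6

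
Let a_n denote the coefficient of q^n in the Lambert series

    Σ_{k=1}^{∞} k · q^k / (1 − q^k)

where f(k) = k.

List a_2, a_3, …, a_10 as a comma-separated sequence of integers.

3, 4, 7, 6, 12, 8, 15, 13, 18

q^2  k|2↦f(k): 2:2 1:1  a_2=3
q^3  k|3↦f(k): 3:3 1:1  a_3=4
d|4:{1,2,4}  Σf=1+2+4=7
n=5: 5·1 1·5  f→[5+1]=6
q^6  k|6↦f(k): 6:6 3:3 2:2 1:1  a_6=12
[q^7] f(1)=1,f(7)=7 ⇒ 8
d|8:{8,4,2,1}  Σf=8+4+2+1=15
n=9: 1·9 3·3 9·1  f→[1+3+9]=13
d|10:{1,2,5,10}  Σf=1+2+5+10=18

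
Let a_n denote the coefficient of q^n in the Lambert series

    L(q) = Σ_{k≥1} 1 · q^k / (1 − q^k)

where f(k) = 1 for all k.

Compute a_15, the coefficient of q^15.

d|15:{1,3,5,15}  Σf=1+1+1+1=4

a_15 = 4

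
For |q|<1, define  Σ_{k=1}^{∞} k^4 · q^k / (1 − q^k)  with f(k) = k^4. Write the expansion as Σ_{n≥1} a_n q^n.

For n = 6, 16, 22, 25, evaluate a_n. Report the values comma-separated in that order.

1394, 69905, 248914, 391251

q^6  k|6↦f(k): 1:1 2:16 3:81 6:1296  a_6=1394
n=16: 1·16 2·8 4·4 8·2 16·1  f→[1+16+256+4096+65536]=69905
[q^22] f(22)=234256,f(11)=14641,f(2)=16,f(1)=1 ⇒ 248914
[q^25] f(25)=390625,f(5)=625,f(1)=1 ⇒ 391251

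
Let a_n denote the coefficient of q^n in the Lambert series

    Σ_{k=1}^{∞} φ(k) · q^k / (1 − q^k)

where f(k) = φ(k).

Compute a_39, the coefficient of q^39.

n=39: 1·39 3·13 13·3 39·1  φ→[1+2+12+24]=39

a_39 = 39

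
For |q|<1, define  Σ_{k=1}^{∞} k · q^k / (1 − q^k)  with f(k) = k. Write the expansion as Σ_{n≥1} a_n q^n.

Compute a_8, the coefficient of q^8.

n=8: 1·8 2·4 4·2 8·1  f→[1+2+4+8]=15

a_8 = 15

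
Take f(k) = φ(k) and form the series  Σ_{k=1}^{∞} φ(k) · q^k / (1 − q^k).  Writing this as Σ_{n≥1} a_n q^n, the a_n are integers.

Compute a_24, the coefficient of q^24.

d|24:{1,2,3,4,6,8,12,24}  Σφ=1+1+2+2+2+4+4+8=24

a_24 = 24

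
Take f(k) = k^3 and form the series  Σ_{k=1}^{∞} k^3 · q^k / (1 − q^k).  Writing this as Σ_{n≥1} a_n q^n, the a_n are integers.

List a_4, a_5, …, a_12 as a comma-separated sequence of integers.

[q^4] f(1)=1,f(2)=8,f(4)=64 ⇒ 73
n=5: 1·5 5·1  f→[1+125]=126
n=6: 1·6 2·3 3·2 6·1  f→[1+8+27+216]=252
[q^7] f(1)=1,f(7)=343 ⇒ 344
q^8  k|8↦f(k): 1:1 2:8 4:64 8:512  a_8=585
[q^9] f(1)=1,f(3)=27,f(9)=729 ⇒ 757
d|10:{10,5,2,1}  Σf=1000+125+8+1=1134
d|11:{11,1}  Σf=1331+1=1332
n=12: 1·12 2·6 3·4 4·3 6·2 12·1  f→[1+8+27+64+216+1728]=2044

73, 126, 252, 344, 585, 757, 1134, 1332, 2044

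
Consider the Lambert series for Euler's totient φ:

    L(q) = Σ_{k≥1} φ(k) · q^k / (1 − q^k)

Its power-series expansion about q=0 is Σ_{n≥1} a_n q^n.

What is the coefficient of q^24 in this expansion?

n=24: 24·1 12·2 8·3 6·4 4·6 3·8 2·12 1·24  φ→[8+4+4+2+2+2+1+1]=24

a_24 = 24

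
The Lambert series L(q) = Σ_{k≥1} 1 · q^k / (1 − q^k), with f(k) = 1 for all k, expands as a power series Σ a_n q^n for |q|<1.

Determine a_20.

a_20 = 6

n=20: 1·20 2·10 4·5 5·4 10·2 20·1  f→[1+1+1+1+1+1]=6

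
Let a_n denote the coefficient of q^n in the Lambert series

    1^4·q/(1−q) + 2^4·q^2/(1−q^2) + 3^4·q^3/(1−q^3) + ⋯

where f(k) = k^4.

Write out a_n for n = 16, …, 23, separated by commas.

n=16: 16·1 8·2 4·4 2·8 1·16  f→[65536+4096+256+16+1]=69905
d|17:{17,1}  Σf=83521+1=83522
n=18: 18·1 9·2 6·3 3·6 2·9 1·18  f→[104976+6561+1296+81+16+1]=112931
d|19:{19,1}  Σf=130321+1=130322
d|20:{20,10,5,4,2,1}  Σf=160000+10000+625+256+16+1=170898
[q^21] f(1)=1,f(3)=81,f(7)=2401,f(21)=194481 ⇒ 196964
[q^22] f(1)=1,f(2)=16,f(11)=14641,f(22)=234256 ⇒ 248914
n=23: 23·1 1·23  f→[279841+1]=279842

69905, 83522, 112931, 130322, 170898, 196964, 248914, 279842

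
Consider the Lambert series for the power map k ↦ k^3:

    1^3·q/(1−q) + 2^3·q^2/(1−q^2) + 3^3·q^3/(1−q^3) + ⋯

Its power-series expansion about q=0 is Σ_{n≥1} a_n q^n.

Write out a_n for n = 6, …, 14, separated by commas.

252, 344, 585, 757, 1134, 1332, 2044, 2198, 3096

n=6: 1·6 2·3 3·2 6·1  f→[1+8+27+216]=252
[q^7] f(7)=343,f(1)=1 ⇒ 344
[q^8] f(1)=1,f(2)=8,f(4)=64,f(8)=512 ⇒ 585
[q^9] f(1)=1,f(3)=27,f(9)=729 ⇒ 757
n=10: 10·1 5·2 2·5 1·10  f→[1000+125+8+1]=1134
[q^11] f(11)=1331,f(1)=1 ⇒ 1332
[q^12] f(1)=1,f(2)=8,f(3)=27,f(4)=64,f(6)=216,f(12)=1728 ⇒ 2044
q^13  k|13↦f(k): 13:2197 1:1  a_13=2198
q^14  k|14↦f(k): 1:1 2:8 7:343 14:2744  a_14=3096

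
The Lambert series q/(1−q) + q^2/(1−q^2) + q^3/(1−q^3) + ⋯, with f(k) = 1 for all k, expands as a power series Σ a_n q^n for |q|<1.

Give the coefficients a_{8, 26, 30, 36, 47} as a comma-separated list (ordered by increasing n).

4, 4, 8, 9, 2

q^8  k|8↦f(k): 1:1 2:1 4:1 8:1  a_8=4
d|26:{26,13,2,1}  Σf=1+1+1+1=4
n=30: 1·30 2·15 3·10 5·6 6·5 10·3 15·2 30·1  f→[1+1+1+1+1+1+1+1]=8
n=36: 36·1 18·2 12·3 9·4 6·6 4·9 3·12 2·18 1·36  f→[1+1+1+1+1+1+1+1+1]=9
q^47  k|47↦f(k): 47:1 1:1  a_47=2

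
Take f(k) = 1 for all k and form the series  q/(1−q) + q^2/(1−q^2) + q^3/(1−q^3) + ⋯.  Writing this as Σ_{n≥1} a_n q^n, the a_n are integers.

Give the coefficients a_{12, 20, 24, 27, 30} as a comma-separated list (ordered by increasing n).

[q^12] f(12)=1,f(6)=1,f(4)=1,f(3)=1,f(2)=1,f(1)=1 ⇒ 6
d|20:{1,2,4,5,10,20}  Σf=1+1+1+1+1+1=6
d|24:{1,2,3,4,6,8,12,24}  Σf=1+1+1+1+1+1+1+1=8
q^27  k|27↦f(k): 1:1 3:1 9:1 27:1  a_27=4
n=30: 1·30 2·15 3·10 5·6 6·5 10·3 15·2 30·1  f→[1+1+1+1+1+1+1+1]=8

6, 6, 8, 4, 8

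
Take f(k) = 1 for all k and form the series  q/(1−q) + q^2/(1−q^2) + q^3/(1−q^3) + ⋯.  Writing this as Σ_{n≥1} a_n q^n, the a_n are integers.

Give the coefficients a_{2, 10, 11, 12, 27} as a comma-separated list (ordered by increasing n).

2, 4, 2, 6, 4

n=2: 2·1 1·2  f→[1+1]=2
q^10  k|10↦f(k): 1:1 2:1 5:1 10:1  a_10=4
[q^11] f(11)=1,f(1)=1 ⇒ 2
[q^12] f(12)=1,f(6)=1,f(4)=1,f(3)=1,f(2)=1,f(1)=1 ⇒ 6
n=27: 1·27 3·9 9·3 27·1  f→[1+1+1+1]=4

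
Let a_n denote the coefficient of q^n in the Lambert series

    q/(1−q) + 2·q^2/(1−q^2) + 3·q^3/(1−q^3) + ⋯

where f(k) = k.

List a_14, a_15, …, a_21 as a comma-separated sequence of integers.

d|14:{14,7,2,1}  Σf=14+7+2+1=24
[q^15] f(15)=15,f(5)=5,f(3)=3,f(1)=1 ⇒ 24
[q^16] f(1)=1,f(2)=2,f(4)=4,f(8)=8,f(16)=16 ⇒ 31
q^17  k|17↦f(k): 17:17 1:1  a_17=18
[q^18] f(18)=18,f(9)=9,f(6)=6,f(3)=3,f(2)=2,f(1)=1 ⇒ 39
q^19  k|19↦f(k): 19:19 1:1  a_19=20
n=20: 20·1 10·2 5·4 4·5 2·10 1·20  f→[20+10+5+4+2+1]=42
n=21: 21·1 7·3 3·7 1·21  f→[21+7+3+1]=32

24, 24, 31, 18, 39, 20, 42, 32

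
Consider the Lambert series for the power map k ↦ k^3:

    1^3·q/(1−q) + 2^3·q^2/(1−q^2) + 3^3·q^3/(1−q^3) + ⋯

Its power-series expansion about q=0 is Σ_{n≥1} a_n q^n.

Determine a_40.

[q^40] f(40)=64000,f(20)=8000,f(10)=1000,f(8)=512,f(5)=125,f(4)=64,f(2)=8,f(1)=1 ⇒ 73710

a_40 = 73710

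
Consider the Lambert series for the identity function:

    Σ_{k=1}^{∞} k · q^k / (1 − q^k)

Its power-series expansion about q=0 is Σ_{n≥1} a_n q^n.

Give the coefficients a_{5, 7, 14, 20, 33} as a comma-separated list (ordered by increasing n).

d|5:{5,1}  Σf=5+1=6
n=7: 7·1 1·7  f→[7+1]=8
d|14:{14,7,2,1}  Σf=14+7+2+1=24
q^20  k|20↦f(k): 1:1 2:2 4:4 5:5 10:10 20:20  a_20=42
[q^33] f(1)=1,f(3)=3,f(11)=11,f(33)=33 ⇒ 48

6, 8, 24, 42, 48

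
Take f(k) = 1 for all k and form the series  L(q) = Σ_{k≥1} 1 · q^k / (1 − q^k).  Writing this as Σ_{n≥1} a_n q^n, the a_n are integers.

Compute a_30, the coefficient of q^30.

a_30 = 8

[q^30] f(1)=1,f(2)=1,f(3)=1,f(5)=1,f(6)=1,f(10)=1,f(15)=1,f(30)=1 ⇒ 8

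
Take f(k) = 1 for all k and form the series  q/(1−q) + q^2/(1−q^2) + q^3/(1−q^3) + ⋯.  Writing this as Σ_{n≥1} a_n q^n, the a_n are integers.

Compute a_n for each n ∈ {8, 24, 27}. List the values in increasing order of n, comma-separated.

[q^8] f(8)=1,f(4)=1,f(2)=1,f(1)=1 ⇒ 4
d|24:{1,2,3,4,6,8,12,24}  Σf=1+1+1+1+1+1+1+1=8
n=27: 1·27 3·9 9·3 27·1  f→[1+1+1+1]=4

4, 8, 4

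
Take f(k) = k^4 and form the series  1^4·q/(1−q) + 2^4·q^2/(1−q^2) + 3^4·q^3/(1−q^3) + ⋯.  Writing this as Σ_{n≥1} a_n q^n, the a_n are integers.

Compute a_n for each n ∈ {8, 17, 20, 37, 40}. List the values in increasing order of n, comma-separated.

4369, 83522, 170898, 1874162, 2734994

d|8:{8,4,2,1}  Σf=4096+256+16+1=4369
[q^17] f(1)=1,f(17)=83521 ⇒ 83522
q^20  k|20↦f(k): 20:160000 10:10000 5:625 4:256 2:16 1:1  a_20=170898
q^37  k|37↦f(k): 1:1 37:1874161  a_37=1874162
d|40:{1,2,4,5,8,10,20,40}  Σf=1+16+256+625+4096+10000+160000+2560000=2734994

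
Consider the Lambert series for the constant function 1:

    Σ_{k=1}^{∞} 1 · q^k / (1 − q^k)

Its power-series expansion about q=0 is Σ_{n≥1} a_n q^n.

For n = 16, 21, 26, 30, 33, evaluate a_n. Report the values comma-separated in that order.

5, 4, 4, 8, 4

[q^16] f(1)=1,f(2)=1,f(4)=1,f(8)=1,f(16)=1 ⇒ 5
n=21: 21·1 7·3 3·7 1·21  f→[1+1+1+1]=4
q^26  k|26↦f(k): 26:1 13:1 2:1 1:1  a_26=4
n=30: 1·30 2·15 3·10 5·6 6·5 10·3 15·2 30·1  f→[1+1+1+1+1+1+1+1]=8
q^33  k|33↦f(k): 1:1 3:1 11:1 33:1  a_33=4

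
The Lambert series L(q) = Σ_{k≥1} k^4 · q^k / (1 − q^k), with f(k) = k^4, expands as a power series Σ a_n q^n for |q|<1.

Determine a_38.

a_38 = 2215474

n=38: 38·1 19·2 2·19 1·38  f→[2085136+130321+16+1]=2215474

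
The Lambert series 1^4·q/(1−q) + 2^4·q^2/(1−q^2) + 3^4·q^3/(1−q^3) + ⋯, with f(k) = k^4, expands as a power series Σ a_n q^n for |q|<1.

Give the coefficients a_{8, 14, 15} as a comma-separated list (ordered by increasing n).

[q^8] f(1)=1,f(2)=16,f(4)=256,f(8)=4096 ⇒ 4369
q^14  k|14↦f(k): 14:38416 7:2401 2:16 1:1  a_14=40834
[q^15] f(1)=1,f(3)=81,f(5)=625,f(15)=50625 ⇒ 51332

4369, 40834, 51332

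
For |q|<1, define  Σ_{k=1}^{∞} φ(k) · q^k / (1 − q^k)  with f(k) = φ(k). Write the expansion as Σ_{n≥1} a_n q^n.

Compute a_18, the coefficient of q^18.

q^18  k|18↦φ(k): 18:6 9:6 6:2 3:2 2:1 1:1  a_18=18

a_18 = 18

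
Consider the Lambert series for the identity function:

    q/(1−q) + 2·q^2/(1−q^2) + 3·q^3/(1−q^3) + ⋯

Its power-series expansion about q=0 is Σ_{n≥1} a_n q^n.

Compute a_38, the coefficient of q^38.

[q^38] f(38)=38,f(19)=19,f(2)=2,f(1)=1 ⇒ 60

a_38 = 60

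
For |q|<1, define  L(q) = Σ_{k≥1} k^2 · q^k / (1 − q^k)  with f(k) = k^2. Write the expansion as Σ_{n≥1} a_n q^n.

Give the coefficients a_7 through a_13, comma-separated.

50, 85, 91, 130, 122, 210, 170

q^7  k|7↦f(k): 7:49 1:1  a_7=50
n=8: 1·8 2·4 4·2 8·1  f→[1+4+16+64]=85
q^9  k|9↦f(k): 1:1 3:9 9:81  a_9=91
d|10:{1,2,5,10}  Σf=1+4+25+100=130
[q^11] f(11)=121,f(1)=1 ⇒ 122
d|12:{1,2,3,4,6,12}  Σf=1+4+9+16+36+144=210
q^13  k|13↦f(k): 1:1 13:169  a_13=170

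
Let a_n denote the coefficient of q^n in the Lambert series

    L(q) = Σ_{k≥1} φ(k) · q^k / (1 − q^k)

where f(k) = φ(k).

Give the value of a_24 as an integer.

n=24: 1·24 2·12 3·8 4·6 6·4 8·3 12·2 24·1  φ→[1+1+2+2+2+4+4+8]=24

a_24 = 24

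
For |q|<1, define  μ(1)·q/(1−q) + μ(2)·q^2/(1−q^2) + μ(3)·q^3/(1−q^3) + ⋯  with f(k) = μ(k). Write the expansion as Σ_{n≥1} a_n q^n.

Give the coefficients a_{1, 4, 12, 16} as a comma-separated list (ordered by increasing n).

[q^1] μ(1)=1 ⇒ 1
q^4  k|4↦μ(k): 1:1 2:-1 4:0  a_4=0
q^12  k|12↦μ(k): 1:1 2:-1 3:-1 4:0 6:1 12:0  a_12=0
d|16:{1,2,4,8,16}  Σμ=1+(-1)+0+0+0=0

1, 0, 0, 0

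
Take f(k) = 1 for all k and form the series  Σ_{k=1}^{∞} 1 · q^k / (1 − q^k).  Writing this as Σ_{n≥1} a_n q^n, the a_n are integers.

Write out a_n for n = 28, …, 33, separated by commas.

6, 2, 8, 2, 6, 4

[q^28] f(28)=1,f(14)=1,f(7)=1,f(4)=1,f(2)=1,f(1)=1 ⇒ 6
n=29: 29·1 1·29  f→[1+1]=2
[q^30] f(1)=1,f(2)=1,f(3)=1,f(5)=1,f(6)=1,f(10)=1,f(15)=1,f(30)=1 ⇒ 8
n=31: 1·31 31·1  f→[1+1]=2
q^32  k|32↦f(k): 32:1 16:1 8:1 4:1 2:1 1:1  a_32=6
n=33: 33·1 11·3 3·11 1·33  f→[1+1+1+1]=4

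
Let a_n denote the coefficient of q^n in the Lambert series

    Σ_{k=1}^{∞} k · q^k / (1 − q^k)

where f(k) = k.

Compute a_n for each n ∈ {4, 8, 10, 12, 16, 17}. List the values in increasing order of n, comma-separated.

q^4  k|4↦f(k): 4:4 2:2 1:1  a_4=7
[q^8] f(1)=1,f(2)=2,f(4)=4,f(8)=8 ⇒ 15
n=10: 10·1 5·2 2·5 1·10  f→[10+5+2+1]=18
d|12:{12,6,4,3,2,1}  Σf=12+6+4+3+2+1=28
n=16: 16·1 8·2 4·4 2·8 1·16  f→[16+8+4+2+1]=31
n=17: 17·1 1·17  f→[17+1]=18

7, 15, 18, 28, 31, 18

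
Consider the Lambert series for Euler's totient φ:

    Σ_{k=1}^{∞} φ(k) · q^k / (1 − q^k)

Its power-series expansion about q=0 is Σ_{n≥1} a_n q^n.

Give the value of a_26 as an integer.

q^26  k|26↦φ(k): 1:1 2:1 13:12 26:12  a_26=26

a_26 = 26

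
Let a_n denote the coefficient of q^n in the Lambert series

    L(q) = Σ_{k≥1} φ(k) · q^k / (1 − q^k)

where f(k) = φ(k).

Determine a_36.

[q^36] φ(1)=1,φ(2)=1,φ(3)=2,φ(4)=2,φ(6)=2,φ(9)=6,φ(12)=4,φ(18)=6,φ(36)=12 ⇒ 36

a_36 = 36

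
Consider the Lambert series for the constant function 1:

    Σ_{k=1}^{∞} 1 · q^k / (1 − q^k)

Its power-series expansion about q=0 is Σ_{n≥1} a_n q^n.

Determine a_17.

n=17: 1·17 17·1  f→[1+1]=2

a_17 = 2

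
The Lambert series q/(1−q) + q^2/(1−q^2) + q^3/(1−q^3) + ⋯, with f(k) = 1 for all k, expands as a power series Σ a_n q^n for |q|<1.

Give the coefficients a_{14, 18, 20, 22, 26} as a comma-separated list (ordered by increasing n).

4, 6, 6, 4, 4

d|14:{1,2,7,14}  Σf=1+1+1+1=4
q^18  k|18↦f(k): 18:1 9:1 6:1 3:1 2:1 1:1  a_18=6
q^20  k|20↦f(k): 1:1 2:1 4:1 5:1 10:1 20:1  a_20=6
[q^22] f(1)=1,f(2)=1,f(11)=1,f(22)=1 ⇒ 4
n=26: 1·26 2·13 13·2 26·1  f→[1+1+1+1]=4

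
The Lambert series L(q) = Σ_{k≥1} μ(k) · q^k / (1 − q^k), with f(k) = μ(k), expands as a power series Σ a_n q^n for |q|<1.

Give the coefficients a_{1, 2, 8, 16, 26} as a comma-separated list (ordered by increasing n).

1, 0, 0, 0, 0

q^1  k|1↦μ(k): 1:1  a_1=1
q^2  k|2↦μ(k): 2:-1 1:1  a_2=0
q^8  k|8↦μ(k): 8:0 4:0 2:-1 1:1  a_8=0
d|16:{1,2,4,8,16}  Σμ=1+(-1)+0+0+0=0
d|26:{1,2,13,26}  Σμ=1+(-1)+(-1)+1=0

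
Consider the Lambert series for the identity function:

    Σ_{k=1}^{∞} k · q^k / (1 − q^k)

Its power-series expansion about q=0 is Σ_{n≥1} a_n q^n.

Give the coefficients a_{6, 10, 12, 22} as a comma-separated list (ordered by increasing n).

q^6  k|6↦f(k): 1:1 2:2 3:3 6:6  a_6=12
n=10: 1·10 2·5 5·2 10·1  f→[1+2+5+10]=18
n=12: 1·12 2·6 3·4 4·3 6·2 12·1  f→[1+2+3+4+6+12]=28
[q^22] f(22)=22,f(11)=11,f(2)=2,f(1)=1 ⇒ 36

12, 18, 28, 36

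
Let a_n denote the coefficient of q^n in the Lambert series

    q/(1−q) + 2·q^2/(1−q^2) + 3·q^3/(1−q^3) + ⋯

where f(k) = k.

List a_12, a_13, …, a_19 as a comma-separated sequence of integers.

[q^12] f(1)=1,f(2)=2,f(3)=3,f(4)=4,f(6)=6,f(12)=12 ⇒ 28
d|13:{1,13}  Σf=1+13=14
q^14  k|14↦f(k): 14:14 7:7 2:2 1:1  a_14=24
n=15: 1·15 3·5 5·3 15·1  f→[1+3+5+15]=24
n=16: 16·1 8·2 4·4 2·8 1·16  f→[16+8+4+2+1]=31
n=17: 17·1 1·17  f→[17+1]=18
n=18: 1·18 2·9 3·6 6·3 9·2 18·1  f→[1+2+3+6+9+18]=39
n=19: 1·19 19·1  f→[1+19]=20

28, 14, 24, 24, 31, 18, 39, 20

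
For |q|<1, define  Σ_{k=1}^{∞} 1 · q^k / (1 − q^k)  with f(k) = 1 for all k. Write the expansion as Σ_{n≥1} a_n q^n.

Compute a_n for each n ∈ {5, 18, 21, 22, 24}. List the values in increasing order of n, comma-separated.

2, 6, 4, 4, 8

d|5:{5,1}  Σf=1+1=2
q^18  k|18↦f(k): 18:1 9:1 6:1 3:1 2:1 1:1  a_18=6
[q^21] f(21)=1,f(7)=1,f(3)=1,f(1)=1 ⇒ 4
d|22:{22,11,2,1}  Σf=1+1+1+1=4
q^24  k|24↦f(k): 1:1 2:1 3:1 4:1 6:1 8:1 12:1 24:1  a_24=8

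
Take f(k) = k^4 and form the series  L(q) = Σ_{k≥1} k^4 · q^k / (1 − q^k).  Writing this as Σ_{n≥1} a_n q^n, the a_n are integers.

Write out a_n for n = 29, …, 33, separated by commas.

n=29: 29·1 1·29  f→[707281+1]=707282
q^30  k|30↦f(k): 30:810000 15:50625 10:10000 6:1296 5:625 3:81 2:16 1:1  a_30=872644
q^31  k|31↦f(k): 31:923521 1:1  a_31=923522
q^32  k|32↦f(k): 32:1048576 16:65536 8:4096 4:256 2:16 1:1  a_32=1118481
[q^33] f(1)=1,f(3)=81,f(11)=14641,f(33)=1185921 ⇒ 1200644

707282, 872644, 923522, 1118481, 1200644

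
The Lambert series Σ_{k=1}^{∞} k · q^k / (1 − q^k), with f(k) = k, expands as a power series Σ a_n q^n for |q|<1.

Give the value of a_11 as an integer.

d|11:{1,11}  Σf=1+11=12

a_11 = 12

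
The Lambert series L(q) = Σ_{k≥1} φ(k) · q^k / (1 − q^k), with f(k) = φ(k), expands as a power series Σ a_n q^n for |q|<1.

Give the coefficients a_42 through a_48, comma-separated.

[q^42] φ(1)=1,φ(2)=1,φ(3)=2,φ(6)=2,φ(7)=6,φ(14)=6,φ(21)=12,φ(42)=12 ⇒ 42
d|43:{1,43}  Σφ=1+42=43
[q^44] φ(1)=1,φ(2)=1,φ(4)=2,φ(11)=10,φ(22)=10,φ(44)=20 ⇒ 44
q^45  k|45↦φ(k): 45:24 15:8 9:6 5:4 3:2 1:1  a_45=45
[q^46] φ(1)=1,φ(2)=1,φ(23)=22,φ(46)=22 ⇒ 46
n=47: 1·47 47·1  φ→[1+46]=47
d|48:{1,2,3,4,6,8,12,16,24,48}  Σφ=1+1+2+2+2+4+4+8+8+16=48

42, 43, 44, 45, 46, 47, 48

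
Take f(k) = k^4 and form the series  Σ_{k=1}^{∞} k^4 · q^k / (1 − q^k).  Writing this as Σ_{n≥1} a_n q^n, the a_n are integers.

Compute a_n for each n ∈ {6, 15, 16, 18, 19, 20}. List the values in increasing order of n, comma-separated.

[q^6] f(1)=1,f(2)=16,f(3)=81,f(6)=1296 ⇒ 1394
q^15  k|15↦f(k): 15:50625 5:625 3:81 1:1  a_15=51332
n=16: 1·16 2·8 4·4 8·2 16·1  f→[1+16+256+4096+65536]=69905
[q^18] f(1)=1,f(2)=16,f(3)=81,f(6)=1296,f(9)=6561,f(18)=104976 ⇒ 112931
n=19: 19·1 1·19  f→[130321+1]=130322
q^20  k|20↦f(k): 1:1 2:16 4:256 5:625 10:10000 20:160000  a_20=170898

1394, 51332, 69905, 112931, 130322, 170898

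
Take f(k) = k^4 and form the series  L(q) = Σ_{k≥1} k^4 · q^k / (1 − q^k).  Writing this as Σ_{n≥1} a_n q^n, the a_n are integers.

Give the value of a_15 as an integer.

d|15:{15,5,3,1}  Σf=50625+625+81+1=51332

a_15 = 51332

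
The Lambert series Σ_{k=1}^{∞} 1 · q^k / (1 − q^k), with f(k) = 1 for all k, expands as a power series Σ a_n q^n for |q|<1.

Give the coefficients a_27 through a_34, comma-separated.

4, 6, 2, 8, 2, 6, 4, 4

d|27:{27,9,3,1}  Σf=1+1+1+1=4
d|28:{1,2,4,7,14,28}  Σf=1+1+1+1+1+1=6
q^29  k|29↦f(k): 1:1 29:1  a_29=2
q^30  k|30↦f(k): 1:1 2:1 3:1 5:1 6:1 10:1 15:1 30:1  a_30=8
n=31: 1·31 31·1  f→[1+1]=2
n=32: 1·32 2·16 4·8 8·4 16·2 32·1  f→[1+1+1+1+1+1]=6
q^33  k|33↦f(k): 33:1 11:1 3:1 1:1  a_33=4
d|34:{1,2,17,34}  Σf=1+1+1+1=4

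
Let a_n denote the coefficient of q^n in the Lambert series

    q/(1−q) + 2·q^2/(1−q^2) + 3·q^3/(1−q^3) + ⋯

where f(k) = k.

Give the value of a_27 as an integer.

q^27  k|27↦f(k): 1:1 3:3 9:9 27:27  a_27=40

a_27 = 40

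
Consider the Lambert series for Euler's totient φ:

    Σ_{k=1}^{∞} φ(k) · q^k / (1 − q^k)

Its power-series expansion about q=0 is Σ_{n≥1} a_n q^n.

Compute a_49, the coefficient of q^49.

n=49: 49·1 7·7 1·49  φ→[42+6+1]=49

a_49 = 49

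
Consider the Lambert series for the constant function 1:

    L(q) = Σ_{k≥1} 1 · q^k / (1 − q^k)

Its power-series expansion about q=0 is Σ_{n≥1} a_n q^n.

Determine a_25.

a_25 = 3

d|25:{25,5,1}  Σf=1+1+1=3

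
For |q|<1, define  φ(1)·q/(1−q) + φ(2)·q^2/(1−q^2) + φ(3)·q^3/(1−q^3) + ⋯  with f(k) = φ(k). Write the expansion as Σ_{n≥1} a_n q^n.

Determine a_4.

d|4:{1,2,4}  Σφ=1+1+2=4

a_4 = 4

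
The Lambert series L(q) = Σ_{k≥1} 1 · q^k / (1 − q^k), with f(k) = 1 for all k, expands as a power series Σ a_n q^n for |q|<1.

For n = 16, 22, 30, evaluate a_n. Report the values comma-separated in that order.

5, 4, 8

n=16: 1·16 2·8 4·4 8·2 16·1  f→[1+1+1+1+1]=5
[q^22] f(22)=1,f(11)=1,f(2)=1,f(1)=1 ⇒ 4
d|30:{1,2,3,5,6,10,15,30}  Σf=1+1+1+1+1+1+1+1=8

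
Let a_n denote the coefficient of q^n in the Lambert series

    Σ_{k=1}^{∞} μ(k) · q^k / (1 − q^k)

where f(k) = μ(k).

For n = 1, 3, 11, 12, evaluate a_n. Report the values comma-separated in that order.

d|1:{1}  Σμ=1=1
d|3:{1,3}  Σμ=1+(-1)=0
[q^11] μ(11)=-1,μ(1)=1 ⇒ 0
[q^12] μ(12)=0,μ(6)=1,μ(4)=0,μ(3)=-1,μ(2)=-1,μ(1)=1 ⇒ 0

1, 0, 0, 0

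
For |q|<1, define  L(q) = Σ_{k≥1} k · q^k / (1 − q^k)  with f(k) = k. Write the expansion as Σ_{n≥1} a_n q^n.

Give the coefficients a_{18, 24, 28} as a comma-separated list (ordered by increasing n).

39, 60, 56

d|18:{1,2,3,6,9,18}  Σf=1+2+3+6+9+18=39
n=24: 24·1 12·2 8·3 6·4 4·6 3·8 2·12 1·24  f→[24+12+8+6+4+3+2+1]=60
q^28  k|28↦f(k): 1:1 2:2 4:4 7:7 14:14 28:28  a_28=56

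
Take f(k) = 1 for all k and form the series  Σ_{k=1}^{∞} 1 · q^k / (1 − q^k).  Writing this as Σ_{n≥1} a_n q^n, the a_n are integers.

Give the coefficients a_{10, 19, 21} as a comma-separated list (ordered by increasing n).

q^10  k|10↦f(k): 1:1 2:1 5:1 10:1  a_10=4
[q^19] f(1)=1,f(19)=1 ⇒ 2
d|21:{21,7,3,1}  Σf=1+1+1+1=4

4, 2, 4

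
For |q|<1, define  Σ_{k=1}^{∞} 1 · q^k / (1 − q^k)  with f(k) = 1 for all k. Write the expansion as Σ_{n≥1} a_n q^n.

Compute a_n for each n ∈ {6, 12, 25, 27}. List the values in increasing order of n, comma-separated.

d|6:{6,3,2,1}  Σf=1+1+1+1=4
q^12  k|12↦f(k): 12:1 6:1 4:1 3:1 2:1 1:1  a_12=6
n=25: 25·1 5·5 1·25  f→[1+1+1]=3
[q^27] f(1)=1,f(3)=1,f(9)=1,f(27)=1 ⇒ 4

4, 6, 3, 4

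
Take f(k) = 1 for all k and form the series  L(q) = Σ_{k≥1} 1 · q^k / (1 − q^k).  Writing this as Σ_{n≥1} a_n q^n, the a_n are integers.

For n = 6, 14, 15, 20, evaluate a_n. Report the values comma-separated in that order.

d|6:{6,3,2,1}  Σf=1+1+1+1=4
q^14  k|14↦f(k): 1:1 2:1 7:1 14:1  a_14=4
q^15  k|15↦f(k): 1:1 3:1 5:1 15:1  a_15=4
[q^20] f(20)=1,f(10)=1,f(5)=1,f(4)=1,f(2)=1,f(1)=1 ⇒ 6

4, 4, 4, 6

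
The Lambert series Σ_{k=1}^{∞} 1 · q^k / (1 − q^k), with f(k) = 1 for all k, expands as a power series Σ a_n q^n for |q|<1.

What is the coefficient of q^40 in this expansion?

a_40 = 8

q^40  k|40↦f(k): 1:1 2:1 4:1 5:1 8:1 10:1 20:1 40:1  a_40=8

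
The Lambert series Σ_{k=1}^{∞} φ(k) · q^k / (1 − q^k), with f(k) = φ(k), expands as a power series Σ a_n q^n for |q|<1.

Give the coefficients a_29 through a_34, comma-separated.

d|29:{29,1}  Σφ=28+1=29
q^30  k|30↦φ(k): 1:1 2:1 3:2 5:4 6:2 10:4 15:8 30:8  a_30=30
q^31  k|31↦φ(k): 1:1 31:30  a_31=31
q^32  k|32↦φ(k): 32:16 16:8 8:4 4:2 2:1 1:1  a_32=32
q^33  k|33↦φ(k): 1:1 3:2 11:10 33:20  a_33=33
[q^34] φ(34)=16,φ(17)=16,φ(2)=1,φ(1)=1 ⇒ 34

29, 30, 31, 32, 33, 34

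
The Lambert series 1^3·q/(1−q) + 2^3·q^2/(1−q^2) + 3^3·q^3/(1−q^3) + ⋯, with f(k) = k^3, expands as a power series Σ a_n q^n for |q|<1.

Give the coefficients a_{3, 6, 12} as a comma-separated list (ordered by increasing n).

28, 252, 2044

q^3  k|3↦f(k): 1:1 3:27  a_3=28
d|6:{6,3,2,1}  Σf=216+27+8+1=252
n=12: 12·1 6·2 4·3 3·4 2·6 1·12  f→[1728+216+64+27+8+1]=2044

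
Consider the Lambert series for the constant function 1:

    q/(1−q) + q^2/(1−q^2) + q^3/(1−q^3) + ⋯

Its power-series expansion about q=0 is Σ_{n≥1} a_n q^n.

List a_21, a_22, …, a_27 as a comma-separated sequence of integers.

q^21  k|21↦f(k): 21:1 7:1 3:1 1:1  a_21=4
[q^22] f(22)=1,f(11)=1,f(2)=1,f(1)=1 ⇒ 4
n=23: 23·1 1·23  f→[1+1]=2
q^24  k|24↦f(k): 24:1 12:1 8:1 6:1 4:1 3:1 2:1 1:1  a_24=8
q^25  k|25↦f(k): 25:1 5:1 1:1  a_25=3
[q^26] f(1)=1,f(2)=1,f(13)=1,f(26)=1 ⇒ 4
q^27  k|27↦f(k): 1:1 3:1 9:1 27:1  a_27=4

4, 4, 2, 8, 3, 4, 4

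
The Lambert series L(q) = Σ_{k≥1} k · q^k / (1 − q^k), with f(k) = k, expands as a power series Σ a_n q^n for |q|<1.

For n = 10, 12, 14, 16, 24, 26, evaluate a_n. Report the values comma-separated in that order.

18, 28, 24, 31, 60, 42

n=10: 10·1 5·2 2·5 1·10  f→[10+5+2+1]=18
n=12: 1·12 2·6 3·4 4·3 6·2 12·1  f→[1+2+3+4+6+12]=28
n=14: 14·1 7·2 2·7 1·14  f→[14+7+2+1]=24
[q^16] f(16)=16,f(8)=8,f(4)=4,f(2)=2,f(1)=1 ⇒ 31
d|24:{1,2,3,4,6,8,12,24}  Σf=1+2+3+4+6+8+12+24=60
q^26  k|26↦f(k): 1:1 2:2 13:13 26:26  a_26=42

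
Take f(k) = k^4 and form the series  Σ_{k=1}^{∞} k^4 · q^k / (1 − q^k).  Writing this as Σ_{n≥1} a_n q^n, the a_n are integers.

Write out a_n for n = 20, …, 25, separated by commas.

170898, 196964, 248914, 279842, 358258, 391251

n=20: 20·1 10·2 5·4 4·5 2·10 1·20  f→[160000+10000+625+256+16+1]=170898
n=21: 1·21 3·7 7·3 21·1  f→[1+81+2401+194481]=196964
q^22  k|22↦f(k): 1:1 2:16 11:14641 22:234256  a_22=248914
d|23:{1,23}  Σf=1+279841=279842
[q^24] f(1)=1,f(2)=16,f(3)=81,f(4)=256,f(6)=1296,f(8)=4096,f(12)=20736,f(24)=331776 ⇒ 358258
d|25:{1,5,25}  Σf=1+625+390625=391251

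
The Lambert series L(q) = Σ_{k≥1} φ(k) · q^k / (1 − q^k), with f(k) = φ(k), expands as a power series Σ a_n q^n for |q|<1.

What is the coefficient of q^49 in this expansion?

n=49: 49·1 7·7 1·49  φ→[42+6+1]=49

a_49 = 49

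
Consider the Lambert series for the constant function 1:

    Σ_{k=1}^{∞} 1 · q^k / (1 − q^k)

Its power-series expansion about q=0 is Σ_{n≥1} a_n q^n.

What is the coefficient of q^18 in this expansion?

n=18: 1·18 2·9 3·6 6·3 9·2 18·1  f→[1+1+1+1+1+1]=6

a_18 = 6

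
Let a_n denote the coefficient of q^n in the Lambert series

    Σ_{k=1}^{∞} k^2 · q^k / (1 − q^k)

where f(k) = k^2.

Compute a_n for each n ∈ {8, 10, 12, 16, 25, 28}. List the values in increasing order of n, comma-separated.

85, 130, 210, 341, 651, 1050

[q^8] f(1)=1,f(2)=4,f(4)=16,f(8)=64 ⇒ 85
[q^10] f(10)=100,f(5)=25,f(2)=4,f(1)=1 ⇒ 130
d|12:{12,6,4,3,2,1}  Σf=144+36+16+9+4+1=210
n=16: 1·16 2·8 4·4 8·2 16·1  f→[1+4+16+64+256]=341
q^25  k|25↦f(k): 25:625 5:25 1:1  a_25=651
d|28:{1,2,4,7,14,28}  Σf=1+4+16+49+196+784=1050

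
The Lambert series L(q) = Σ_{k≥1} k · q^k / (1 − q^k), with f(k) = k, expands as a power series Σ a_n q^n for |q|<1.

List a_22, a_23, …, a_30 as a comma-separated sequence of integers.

36, 24, 60, 31, 42, 40, 56, 30, 72

d|22:{22,11,2,1}  Σf=22+11+2+1=36
n=23: 1·23 23·1  f→[1+23]=24
n=24: 1·24 2·12 3·8 4·6 6·4 8·3 12·2 24·1  f→[1+2+3+4+6+8+12+24]=60
[q^25] f(1)=1,f(5)=5,f(25)=25 ⇒ 31
q^26  k|26↦f(k): 1:1 2:2 13:13 26:26  a_26=42
q^27  k|27↦f(k): 1:1 3:3 9:9 27:27  a_27=40
[q^28] f(28)=28,f(14)=14,f(7)=7,f(4)=4,f(2)=2,f(1)=1 ⇒ 56
n=29: 1·29 29·1  f→[1+29]=30
n=30: 30·1 15·2 10·3 6·5 5·6 3·10 2·15 1·30  f→[30+15+10+6+5+3+2+1]=72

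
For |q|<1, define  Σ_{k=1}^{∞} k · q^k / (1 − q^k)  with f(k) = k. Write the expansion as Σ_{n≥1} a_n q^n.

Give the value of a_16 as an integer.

a_16 = 31

n=16: 1·16 2·8 4·4 8·2 16·1  f→[1+2+4+8+16]=31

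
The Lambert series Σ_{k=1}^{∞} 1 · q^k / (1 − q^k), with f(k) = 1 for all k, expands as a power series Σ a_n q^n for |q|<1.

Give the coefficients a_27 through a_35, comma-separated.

4, 6, 2, 8, 2, 6, 4, 4, 4

[q^27] f(27)=1,f(9)=1,f(3)=1,f(1)=1 ⇒ 4
q^28  k|28↦f(k): 28:1 14:1 7:1 4:1 2:1 1:1  a_28=6
n=29: 29·1 1·29  f→[1+1]=2
n=30: 30·1 15·2 10·3 6·5 5·6 3·10 2·15 1·30  f→[1+1+1+1+1+1+1+1]=8
d|31:{31,1}  Σf=1+1=2
n=32: 32·1 16·2 8·4 4·8 2·16 1·32  f→[1+1+1+1+1+1]=6
[q^33] f(33)=1,f(11)=1,f(3)=1,f(1)=1 ⇒ 4
n=34: 34·1 17·2 2·17 1·34  f→[1+1+1+1]=4
[q^35] f(1)=1,f(5)=1,f(7)=1,f(35)=1 ⇒ 4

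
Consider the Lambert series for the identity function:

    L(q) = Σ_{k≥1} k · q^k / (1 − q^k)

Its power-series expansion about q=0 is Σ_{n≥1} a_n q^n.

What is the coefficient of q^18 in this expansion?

[q^18] f(1)=1,f(2)=2,f(3)=3,f(6)=6,f(9)=9,f(18)=18 ⇒ 39

a_18 = 39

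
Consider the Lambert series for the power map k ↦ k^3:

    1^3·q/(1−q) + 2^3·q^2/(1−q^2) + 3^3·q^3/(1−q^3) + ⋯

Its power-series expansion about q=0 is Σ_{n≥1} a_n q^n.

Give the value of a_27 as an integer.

q^27  k|27↦f(k): 27:19683 9:729 3:27 1:1  a_27=20440

a_27 = 20440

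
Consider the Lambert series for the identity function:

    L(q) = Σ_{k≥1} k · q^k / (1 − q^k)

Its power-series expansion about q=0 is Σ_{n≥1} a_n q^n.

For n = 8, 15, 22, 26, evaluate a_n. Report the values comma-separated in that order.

15, 24, 36, 42

q^8  k|8↦f(k): 1:1 2:2 4:4 8:8  a_8=15
n=15: 1·15 3·5 5·3 15·1  f→[1+3+5+15]=24
d|22:{1,2,11,22}  Σf=1+2+11+22=36
d|26:{26,13,2,1}  Σf=26+13+2+1=42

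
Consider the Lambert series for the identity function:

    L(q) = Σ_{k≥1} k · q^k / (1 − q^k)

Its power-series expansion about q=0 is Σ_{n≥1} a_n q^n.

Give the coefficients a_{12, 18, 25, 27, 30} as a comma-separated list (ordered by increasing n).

28, 39, 31, 40, 72

q^12  k|12↦f(k): 1:1 2:2 3:3 4:4 6:6 12:12  a_12=28
d|18:{1,2,3,6,9,18}  Σf=1+2+3+6+9+18=39
n=25: 25·1 5·5 1·25  f→[25+5+1]=31
q^27  k|27↦f(k): 1:1 3:3 9:9 27:27  a_27=40
d|30:{1,2,3,5,6,10,15,30}  Σf=1+2+3+5+6+10+15+30=72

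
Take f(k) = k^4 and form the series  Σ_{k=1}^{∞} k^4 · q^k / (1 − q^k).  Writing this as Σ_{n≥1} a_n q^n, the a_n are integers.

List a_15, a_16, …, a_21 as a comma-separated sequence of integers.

51332, 69905, 83522, 112931, 130322, 170898, 196964

n=15: 1·15 3·5 5·3 15·1  f→[1+81+625+50625]=51332
q^16  k|16↦f(k): 1:1 2:16 4:256 8:4096 16:65536  a_16=69905
d|17:{1,17}  Σf=1+83521=83522
d|18:{1,2,3,6,9,18}  Σf=1+16+81+1296+6561+104976=112931
[q^19] f(1)=1,f(19)=130321 ⇒ 130322
[q^20] f(1)=1,f(2)=16,f(4)=256,f(5)=625,f(10)=10000,f(20)=160000 ⇒ 170898
q^21  k|21↦f(k): 21:194481 7:2401 3:81 1:1  a_21=196964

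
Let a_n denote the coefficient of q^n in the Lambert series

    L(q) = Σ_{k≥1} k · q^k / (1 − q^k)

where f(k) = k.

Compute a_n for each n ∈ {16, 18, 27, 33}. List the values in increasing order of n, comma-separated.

31, 39, 40, 48

[q^16] f(16)=16,f(8)=8,f(4)=4,f(2)=2,f(1)=1 ⇒ 31
n=18: 18·1 9·2 6·3 3·6 2·9 1·18  f→[18+9+6+3+2+1]=39
d|27:{1,3,9,27}  Σf=1+3+9+27=40
d|33:{33,11,3,1}  Σf=33+11+3+1=48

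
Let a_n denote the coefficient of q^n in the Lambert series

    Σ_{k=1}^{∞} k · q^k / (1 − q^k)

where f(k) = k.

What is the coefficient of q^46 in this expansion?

a_46 = 72

n=46: 46·1 23·2 2·23 1·46  f→[46+23+2+1]=72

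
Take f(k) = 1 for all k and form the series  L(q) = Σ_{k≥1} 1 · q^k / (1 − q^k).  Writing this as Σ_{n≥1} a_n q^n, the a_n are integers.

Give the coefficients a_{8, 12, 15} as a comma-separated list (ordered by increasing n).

q^8  k|8↦f(k): 8:1 4:1 2:1 1:1  a_8=4
[q^12] f(12)=1,f(6)=1,f(4)=1,f(3)=1,f(2)=1,f(1)=1 ⇒ 6
n=15: 1·15 3·5 5·3 15·1  f→[1+1+1+1]=4

4, 6, 4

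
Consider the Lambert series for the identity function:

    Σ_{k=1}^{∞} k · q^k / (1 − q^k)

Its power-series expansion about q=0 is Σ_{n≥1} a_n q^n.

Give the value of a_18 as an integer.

a_18 = 39

[q^18] f(18)=18,f(9)=9,f(6)=6,f(3)=3,f(2)=2,f(1)=1 ⇒ 39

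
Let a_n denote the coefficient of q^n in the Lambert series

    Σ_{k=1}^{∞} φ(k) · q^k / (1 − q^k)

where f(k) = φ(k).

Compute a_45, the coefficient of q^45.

[q^45] φ(45)=24,φ(15)=8,φ(9)=6,φ(5)=4,φ(3)=2,φ(1)=1 ⇒ 45

a_45 = 45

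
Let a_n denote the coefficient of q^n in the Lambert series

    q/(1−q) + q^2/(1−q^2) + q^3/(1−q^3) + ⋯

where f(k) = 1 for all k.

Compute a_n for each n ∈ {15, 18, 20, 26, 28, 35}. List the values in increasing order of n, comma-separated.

[q^15] f(1)=1,f(3)=1,f(5)=1,f(15)=1 ⇒ 4
d|18:{18,9,6,3,2,1}  Σf=1+1+1+1+1+1=6
[q^20] f(20)=1,f(10)=1,f(5)=1,f(4)=1,f(2)=1,f(1)=1 ⇒ 6
[q^26] f(26)=1,f(13)=1,f(2)=1,f(1)=1 ⇒ 4
[q^28] f(28)=1,f(14)=1,f(7)=1,f(4)=1,f(2)=1,f(1)=1 ⇒ 6
d|35:{35,7,5,1}  Σf=1+1+1+1=4

4, 6, 6, 4, 6, 4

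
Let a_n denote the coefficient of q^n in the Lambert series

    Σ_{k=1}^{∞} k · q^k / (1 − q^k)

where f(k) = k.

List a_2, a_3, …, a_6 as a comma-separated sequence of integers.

3, 4, 7, 6, 12

d|2:{1,2}  Σf=1+2=3
[q^3] f(3)=3,f(1)=1 ⇒ 4
d|4:{1,2,4}  Σf=1+2+4=7
q^5  k|5↦f(k): 1:1 5:5  a_5=6
[q^6] f(1)=1,f(2)=2,f(3)=3,f(6)=6 ⇒ 12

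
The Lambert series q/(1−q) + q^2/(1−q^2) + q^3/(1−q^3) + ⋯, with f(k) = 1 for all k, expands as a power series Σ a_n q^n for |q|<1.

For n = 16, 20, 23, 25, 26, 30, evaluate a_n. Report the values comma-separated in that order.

q^16  k|16↦f(k): 16:1 8:1 4:1 2:1 1:1  a_16=5
n=20: 1·20 2·10 4·5 5·4 10·2 20·1  f→[1+1+1+1+1+1]=6
[q^23] f(1)=1,f(23)=1 ⇒ 2
n=25: 25·1 5·5 1·25  f→[1+1+1]=3
n=26: 26·1 13·2 2·13 1·26  f→[1+1+1+1]=4
d|30:{1,2,3,5,6,10,15,30}  Σf=1+1+1+1+1+1+1+1=8

5, 6, 2, 3, 4, 8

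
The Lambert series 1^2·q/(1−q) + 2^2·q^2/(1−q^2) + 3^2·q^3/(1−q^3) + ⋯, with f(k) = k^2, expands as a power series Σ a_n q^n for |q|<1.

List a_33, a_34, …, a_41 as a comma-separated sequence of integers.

1220, 1450, 1300, 1911, 1370, 1810, 1700, 2210, 1682

n=33: 33·1 11·3 3·11 1·33  f→[1089+121+9+1]=1220
q^34  k|34↦f(k): 1:1 2:4 17:289 34:1156  a_34=1450
[q^35] f(1)=1,f(5)=25,f(7)=49,f(35)=1225 ⇒ 1300
[q^36] f(36)=1296,f(18)=324,f(12)=144,f(9)=81,f(6)=36,f(4)=16,f(3)=9,f(2)=4,f(1)=1 ⇒ 1911
n=37: 37·1 1·37  f→[1369+1]=1370
[q^38] f(1)=1,f(2)=4,f(19)=361,f(38)=1444 ⇒ 1810
q^39  k|39↦f(k): 1:1 3:9 13:169 39:1521  a_39=1700
[q^40] f(1)=1,f(2)=4,f(4)=16,f(5)=25,f(8)=64,f(10)=100,f(20)=400,f(40)=1600 ⇒ 2210
[q^41] f(41)=1681,f(1)=1 ⇒ 1682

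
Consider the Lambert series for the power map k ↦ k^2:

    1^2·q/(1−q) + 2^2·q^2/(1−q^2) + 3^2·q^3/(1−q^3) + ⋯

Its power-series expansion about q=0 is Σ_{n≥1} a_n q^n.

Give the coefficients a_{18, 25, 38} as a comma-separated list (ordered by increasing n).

455, 651, 1810

[q^18] f(18)=324,f(9)=81,f(6)=36,f(3)=9,f(2)=4,f(1)=1 ⇒ 455
q^25  k|25↦f(k): 25:625 5:25 1:1  a_25=651
[q^38] f(1)=1,f(2)=4,f(19)=361,f(38)=1444 ⇒ 1810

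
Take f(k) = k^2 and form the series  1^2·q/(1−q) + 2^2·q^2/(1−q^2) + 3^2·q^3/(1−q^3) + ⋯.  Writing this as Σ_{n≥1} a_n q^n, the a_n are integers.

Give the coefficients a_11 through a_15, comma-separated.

122, 210, 170, 250, 260

d|11:{11,1}  Σf=121+1=122
q^12  k|12↦f(k): 12:144 6:36 4:16 3:9 2:4 1:1  a_12=210
n=13: 13·1 1·13  f→[169+1]=170
q^14  k|14↦f(k): 1:1 2:4 7:49 14:196  a_14=250
d|15:{15,5,3,1}  Σf=225+25+9+1=260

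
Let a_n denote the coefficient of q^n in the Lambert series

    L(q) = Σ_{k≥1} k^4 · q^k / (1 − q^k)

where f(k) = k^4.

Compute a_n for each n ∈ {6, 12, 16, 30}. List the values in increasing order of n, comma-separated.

[q^6] f(6)=1296,f(3)=81,f(2)=16,f(1)=1 ⇒ 1394
q^12  k|12↦f(k): 12:20736 6:1296 4:256 3:81 2:16 1:1  a_12=22386
d|16:{1,2,4,8,16}  Σf=1+16+256+4096+65536=69905
d|30:{30,15,10,6,5,3,2,1}  Σf=810000+50625+10000+1296+625+81+16+1=872644

1394, 22386, 69905, 872644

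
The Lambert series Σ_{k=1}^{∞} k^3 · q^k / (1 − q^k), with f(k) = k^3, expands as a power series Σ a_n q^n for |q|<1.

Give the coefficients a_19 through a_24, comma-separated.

n=19: 19·1 1·19  f→[6859+1]=6860
n=20: 20·1 10·2 5·4 4·5 2·10 1·20  f→[8000+1000+125+64+8+1]=9198
d|21:{1,3,7,21}  Σf=1+27+343+9261=9632
[q^22] f(1)=1,f(2)=8,f(11)=1331,f(22)=10648 ⇒ 11988
n=23: 23·1 1·23  f→[12167+1]=12168
[q^24] f(24)=13824,f(12)=1728,f(8)=512,f(6)=216,f(4)=64,f(3)=27,f(2)=8,f(1)=1 ⇒ 16380

6860, 9198, 9632, 11988, 12168, 16380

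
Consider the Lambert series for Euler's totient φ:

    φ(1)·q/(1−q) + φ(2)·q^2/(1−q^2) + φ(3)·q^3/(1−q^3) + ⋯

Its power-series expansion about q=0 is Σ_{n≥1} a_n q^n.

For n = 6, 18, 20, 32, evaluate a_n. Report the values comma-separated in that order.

q^6  k|6↦φ(k): 1:1 2:1 3:2 6:2  a_6=6
d|18:{18,9,6,3,2,1}  Σφ=6+6+2+2+1+1=18
d|20:{20,10,5,4,2,1}  Σφ=8+4+4+2+1+1=20
q^32  k|32↦φ(k): 1:1 2:1 4:2 8:4 16:8 32:16  a_32=32

6, 18, 20, 32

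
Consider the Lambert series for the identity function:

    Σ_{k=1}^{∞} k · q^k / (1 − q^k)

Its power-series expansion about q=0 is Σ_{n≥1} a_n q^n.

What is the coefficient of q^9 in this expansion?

a_9 = 13

d|9:{1,3,9}  Σf=1+3+9=13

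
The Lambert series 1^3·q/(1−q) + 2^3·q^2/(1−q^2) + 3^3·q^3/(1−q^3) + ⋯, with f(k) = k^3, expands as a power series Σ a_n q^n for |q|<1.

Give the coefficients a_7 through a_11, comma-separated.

344, 585, 757, 1134, 1332

[q^7] f(7)=343,f(1)=1 ⇒ 344
d|8:{8,4,2,1}  Σf=512+64+8+1=585
n=9: 1·9 3·3 9·1  f→[1+27+729]=757
n=10: 1·10 2·5 5·2 10·1  f→[1+8+125+1000]=1134
n=11: 11·1 1·11  f→[1331+1]=1332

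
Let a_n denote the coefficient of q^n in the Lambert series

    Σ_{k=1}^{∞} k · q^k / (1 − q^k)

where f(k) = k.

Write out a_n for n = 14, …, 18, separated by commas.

24, 24, 31, 18, 39

n=14: 1·14 2·7 7·2 14·1  f→[1+2+7+14]=24
[q^15] f(1)=1,f(3)=3,f(5)=5,f(15)=15 ⇒ 24
q^16  k|16↦f(k): 16:16 8:8 4:4 2:2 1:1  a_16=31
[q^17] f(17)=17,f(1)=1 ⇒ 18
q^18  k|18↦f(k): 18:18 9:9 6:6 3:3 2:2 1:1  a_18=39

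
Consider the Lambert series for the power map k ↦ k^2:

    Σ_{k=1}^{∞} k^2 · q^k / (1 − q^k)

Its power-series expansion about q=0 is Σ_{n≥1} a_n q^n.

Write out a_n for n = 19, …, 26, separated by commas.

q^19  k|19↦f(k): 1:1 19:361  a_19=362
d|20:{20,10,5,4,2,1}  Σf=400+100+25+16+4+1=546
q^21  k|21↦f(k): 21:441 7:49 3:9 1:1  a_21=500
n=22: 1·22 2·11 11·2 22·1  f→[1+4+121+484]=610
[q^23] f(1)=1,f(23)=529 ⇒ 530
d|24:{24,12,8,6,4,3,2,1}  Σf=576+144+64+36+16+9+4+1=850
d|25:{25,5,1}  Σf=625+25+1=651
n=26: 1·26 2·13 13·2 26·1  f→[1+4+169+676]=850

362, 546, 500, 610, 530, 850, 651, 850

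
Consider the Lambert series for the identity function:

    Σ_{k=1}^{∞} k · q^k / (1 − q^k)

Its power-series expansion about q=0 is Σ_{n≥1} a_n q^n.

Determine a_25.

q^25  k|25↦f(k): 25:25 5:5 1:1  a_25=31

a_25 = 31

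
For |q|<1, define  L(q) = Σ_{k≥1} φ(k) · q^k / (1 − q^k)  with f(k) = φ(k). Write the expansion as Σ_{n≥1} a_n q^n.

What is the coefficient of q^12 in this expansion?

[q^12] φ(1)=1,φ(2)=1,φ(3)=2,φ(4)=2,φ(6)=2,φ(12)=4 ⇒ 12

a_12 = 12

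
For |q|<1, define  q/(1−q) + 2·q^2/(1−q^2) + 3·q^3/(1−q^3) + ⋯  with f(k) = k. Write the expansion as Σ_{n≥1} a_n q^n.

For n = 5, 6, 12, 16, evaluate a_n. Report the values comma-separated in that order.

[q^5] f(5)=5,f(1)=1 ⇒ 6
n=6: 1·6 2·3 3·2 6·1  f→[1+2+3+6]=12
[q^12] f(12)=12,f(6)=6,f(4)=4,f(3)=3,f(2)=2,f(1)=1 ⇒ 28
d|16:{1,2,4,8,16}  Σf=1+2+4+8+16=31

6, 12, 28, 31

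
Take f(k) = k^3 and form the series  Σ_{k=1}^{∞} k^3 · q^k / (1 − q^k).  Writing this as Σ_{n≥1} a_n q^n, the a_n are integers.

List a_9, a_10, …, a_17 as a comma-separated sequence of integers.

[q^9] f(9)=729,f(3)=27,f(1)=1 ⇒ 757
d|10:{1,2,5,10}  Σf=1+8+125+1000=1134
q^11  k|11↦f(k): 1:1 11:1331  a_11=1332
d|12:{1,2,3,4,6,12}  Σf=1+8+27+64+216+1728=2044
n=13: 13·1 1·13  f→[2197+1]=2198
n=14: 1·14 2·7 7·2 14·1  f→[1+8+343+2744]=3096
[q^15] f(15)=3375,f(5)=125,f(3)=27,f(1)=1 ⇒ 3528
[q^16] f(1)=1,f(2)=8,f(4)=64,f(8)=512,f(16)=4096 ⇒ 4681
n=17: 17·1 1·17  f→[4913+1]=4914

757, 1134, 1332, 2044, 2198, 3096, 3528, 4681, 4914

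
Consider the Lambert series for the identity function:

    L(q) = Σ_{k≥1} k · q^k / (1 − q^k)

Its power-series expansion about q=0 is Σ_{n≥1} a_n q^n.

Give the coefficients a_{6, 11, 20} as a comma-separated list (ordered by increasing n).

12, 12, 42

q^6  k|6↦f(k): 6:6 3:3 2:2 1:1  a_6=12
n=11: 11·1 1·11  f→[11+1]=12
[q^20] f(1)=1,f(2)=2,f(4)=4,f(5)=5,f(10)=10,f(20)=20 ⇒ 42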